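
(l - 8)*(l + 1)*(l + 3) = l^3 - 4*l^2 - 29*l - 24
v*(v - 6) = v^2 - 6*v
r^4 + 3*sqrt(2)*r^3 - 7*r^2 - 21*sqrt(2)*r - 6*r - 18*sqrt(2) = (r - 3)*(r + 3*sqrt(2))*(sqrt(2)*r/2 + sqrt(2))*(sqrt(2)*r + sqrt(2))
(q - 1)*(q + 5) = q^2 + 4*q - 5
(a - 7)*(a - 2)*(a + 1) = a^3 - 8*a^2 + 5*a + 14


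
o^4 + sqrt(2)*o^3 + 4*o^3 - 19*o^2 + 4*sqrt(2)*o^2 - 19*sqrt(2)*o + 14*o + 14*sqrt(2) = (o - 2)*(o - 1)*(o + 7)*(o + sqrt(2))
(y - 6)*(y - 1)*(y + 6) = y^3 - y^2 - 36*y + 36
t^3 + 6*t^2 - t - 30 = (t - 2)*(t + 3)*(t + 5)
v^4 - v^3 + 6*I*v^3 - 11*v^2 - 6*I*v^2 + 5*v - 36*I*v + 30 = (v - 3)*(v + 2)*(v + I)*(v + 5*I)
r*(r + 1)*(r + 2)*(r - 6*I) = r^4 + 3*r^3 - 6*I*r^3 + 2*r^2 - 18*I*r^2 - 12*I*r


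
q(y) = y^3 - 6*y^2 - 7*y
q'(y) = 3*y^2 - 12*y - 7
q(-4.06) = -137.41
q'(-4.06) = 91.17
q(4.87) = -60.89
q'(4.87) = 5.71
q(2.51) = -39.56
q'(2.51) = -18.22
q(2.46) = -38.64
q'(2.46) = -18.37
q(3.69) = -57.28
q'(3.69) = -10.43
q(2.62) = -41.54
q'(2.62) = -17.85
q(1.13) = -14.13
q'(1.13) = -16.73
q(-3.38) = -83.50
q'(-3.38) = 67.83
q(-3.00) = -60.00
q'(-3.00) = 56.00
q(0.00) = 0.00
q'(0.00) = -7.00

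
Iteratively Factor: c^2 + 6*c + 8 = (c + 2)*(c + 4)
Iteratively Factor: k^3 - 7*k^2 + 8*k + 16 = (k - 4)*(k^2 - 3*k - 4) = (k - 4)*(k + 1)*(k - 4)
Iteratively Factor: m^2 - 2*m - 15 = (m + 3)*(m - 5)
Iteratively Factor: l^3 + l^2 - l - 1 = (l - 1)*(l^2 + 2*l + 1) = (l - 1)*(l + 1)*(l + 1)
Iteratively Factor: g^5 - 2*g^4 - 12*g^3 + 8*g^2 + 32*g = (g - 2)*(g^4 - 12*g^2 - 16*g) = g*(g - 2)*(g^3 - 12*g - 16) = g*(g - 2)*(g + 2)*(g^2 - 2*g - 8) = g*(g - 2)*(g + 2)^2*(g - 4)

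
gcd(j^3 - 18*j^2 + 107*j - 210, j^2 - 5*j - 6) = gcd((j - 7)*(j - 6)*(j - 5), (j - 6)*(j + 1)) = j - 6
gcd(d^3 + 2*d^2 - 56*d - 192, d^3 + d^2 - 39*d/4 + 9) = d + 4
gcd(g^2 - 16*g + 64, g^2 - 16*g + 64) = g^2 - 16*g + 64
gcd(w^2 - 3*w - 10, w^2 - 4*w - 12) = w + 2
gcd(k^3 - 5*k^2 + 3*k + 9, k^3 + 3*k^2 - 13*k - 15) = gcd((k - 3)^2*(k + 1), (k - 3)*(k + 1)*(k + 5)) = k^2 - 2*k - 3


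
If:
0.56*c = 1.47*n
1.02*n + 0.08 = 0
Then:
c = -0.21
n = -0.08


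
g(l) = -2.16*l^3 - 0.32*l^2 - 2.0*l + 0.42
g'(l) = -6.48*l^2 - 0.64*l - 2.0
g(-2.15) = 24.71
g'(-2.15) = -30.58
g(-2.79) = 50.42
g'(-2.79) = -50.66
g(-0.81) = 2.98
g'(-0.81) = -5.73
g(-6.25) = 527.76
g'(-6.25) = -251.12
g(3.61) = -112.59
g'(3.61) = -88.76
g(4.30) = -185.83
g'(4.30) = -124.57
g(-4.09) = 151.03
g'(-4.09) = -107.78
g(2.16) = -27.16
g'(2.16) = -33.62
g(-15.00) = 7248.42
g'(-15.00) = -1450.40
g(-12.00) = 3710.82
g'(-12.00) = -927.44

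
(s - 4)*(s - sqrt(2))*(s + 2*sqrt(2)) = s^3 - 4*s^2 + sqrt(2)*s^2 - 4*sqrt(2)*s - 4*s + 16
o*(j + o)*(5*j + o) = 5*j^2*o + 6*j*o^2 + o^3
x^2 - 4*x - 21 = (x - 7)*(x + 3)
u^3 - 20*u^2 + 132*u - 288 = (u - 8)*(u - 6)^2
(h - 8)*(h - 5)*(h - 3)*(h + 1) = h^4 - 15*h^3 + 63*h^2 - 41*h - 120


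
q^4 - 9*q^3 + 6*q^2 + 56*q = q*(q - 7)*(q - 4)*(q + 2)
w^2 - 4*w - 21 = (w - 7)*(w + 3)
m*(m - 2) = m^2 - 2*m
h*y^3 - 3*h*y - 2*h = (y - 2)*(y + 1)*(h*y + h)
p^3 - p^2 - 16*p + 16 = (p - 4)*(p - 1)*(p + 4)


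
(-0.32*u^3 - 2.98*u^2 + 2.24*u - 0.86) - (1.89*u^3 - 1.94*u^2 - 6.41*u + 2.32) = -2.21*u^3 - 1.04*u^2 + 8.65*u - 3.18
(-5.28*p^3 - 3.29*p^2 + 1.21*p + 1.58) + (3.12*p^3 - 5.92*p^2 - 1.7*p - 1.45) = -2.16*p^3 - 9.21*p^2 - 0.49*p + 0.13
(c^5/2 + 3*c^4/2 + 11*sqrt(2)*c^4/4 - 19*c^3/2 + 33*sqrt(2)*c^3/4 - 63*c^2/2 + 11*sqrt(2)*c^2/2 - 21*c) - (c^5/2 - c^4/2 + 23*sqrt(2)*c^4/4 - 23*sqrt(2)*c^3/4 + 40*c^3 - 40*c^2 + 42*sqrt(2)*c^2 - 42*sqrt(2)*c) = -3*sqrt(2)*c^4 + 2*c^4 - 99*c^3/2 + 14*sqrt(2)*c^3 - 73*sqrt(2)*c^2/2 + 17*c^2/2 - 21*c + 42*sqrt(2)*c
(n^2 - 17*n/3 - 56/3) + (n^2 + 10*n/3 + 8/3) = 2*n^2 - 7*n/3 - 16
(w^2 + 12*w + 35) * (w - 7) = w^3 + 5*w^2 - 49*w - 245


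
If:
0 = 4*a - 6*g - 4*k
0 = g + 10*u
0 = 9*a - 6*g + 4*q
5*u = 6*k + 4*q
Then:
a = 25*u/3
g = -10*u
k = 70*u/3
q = -135*u/4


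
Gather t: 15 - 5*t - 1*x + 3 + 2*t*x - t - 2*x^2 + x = t*(2*x - 6) - 2*x^2 + 18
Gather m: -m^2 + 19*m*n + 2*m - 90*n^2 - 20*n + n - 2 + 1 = -m^2 + m*(19*n + 2) - 90*n^2 - 19*n - 1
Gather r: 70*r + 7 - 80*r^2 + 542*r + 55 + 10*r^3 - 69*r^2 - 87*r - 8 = 10*r^3 - 149*r^2 + 525*r + 54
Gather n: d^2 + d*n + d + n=d^2 + d + n*(d + 1)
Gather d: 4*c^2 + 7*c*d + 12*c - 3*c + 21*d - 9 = 4*c^2 + 9*c + d*(7*c + 21) - 9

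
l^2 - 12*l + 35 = (l - 7)*(l - 5)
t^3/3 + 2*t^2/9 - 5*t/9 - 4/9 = (t/3 + 1/3)*(t - 4/3)*(t + 1)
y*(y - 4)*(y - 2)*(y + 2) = y^4 - 4*y^3 - 4*y^2 + 16*y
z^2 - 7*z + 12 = (z - 4)*(z - 3)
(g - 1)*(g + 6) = g^2 + 5*g - 6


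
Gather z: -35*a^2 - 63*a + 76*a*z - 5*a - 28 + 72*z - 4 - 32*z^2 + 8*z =-35*a^2 - 68*a - 32*z^2 + z*(76*a + 80) - 32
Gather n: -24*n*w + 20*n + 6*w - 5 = n*(20 - 24*w) + 6*w - 5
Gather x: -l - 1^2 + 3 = 2 - l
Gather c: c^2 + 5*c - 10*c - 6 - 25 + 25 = c^2 - 5*c - 6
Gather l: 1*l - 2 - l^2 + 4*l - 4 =-l^2 + 5*l - 6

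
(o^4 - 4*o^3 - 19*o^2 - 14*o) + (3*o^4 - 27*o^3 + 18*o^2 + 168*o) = 4*o^4 - 31*o^3 - o^2 + 154*o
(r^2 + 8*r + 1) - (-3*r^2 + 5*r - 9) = 4*r^2 + 3*r + 10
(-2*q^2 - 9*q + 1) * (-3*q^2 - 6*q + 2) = 6*q^4 + 39*q^3 + 47*q^2 - 24*q + 2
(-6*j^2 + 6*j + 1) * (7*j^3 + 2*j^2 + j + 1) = -42*j^5 + 30*j^4 + 13*j^3 + 2*j^2 + 7*j + 1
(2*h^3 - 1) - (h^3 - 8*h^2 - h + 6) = h^3 + 8*h^2 + h - 7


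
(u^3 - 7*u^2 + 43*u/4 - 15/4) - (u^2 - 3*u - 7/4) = u^3 - 8*u^2 + 55*u/4 - 2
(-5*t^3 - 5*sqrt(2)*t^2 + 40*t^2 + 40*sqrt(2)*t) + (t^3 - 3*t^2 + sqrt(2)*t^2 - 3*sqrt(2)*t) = -4*t^3 - 4*sqrt(2)*t^2 + 37*t^2 + 37*sqrt(2)*t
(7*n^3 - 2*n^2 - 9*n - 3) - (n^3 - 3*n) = 6*n^3 - 2*n^2 - 6*n - 3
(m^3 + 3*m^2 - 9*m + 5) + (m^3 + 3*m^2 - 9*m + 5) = 2*m^3 + 6*m^2 - 18*m + 10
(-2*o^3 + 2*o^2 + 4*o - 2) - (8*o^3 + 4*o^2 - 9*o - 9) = -10*o^3 - 2*o^2 + 13*o + 7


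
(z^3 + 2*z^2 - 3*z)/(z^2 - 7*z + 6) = z*(z + 3)/(z - 6)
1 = 1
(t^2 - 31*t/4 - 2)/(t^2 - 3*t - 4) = (-t^2 + 31*t/4 + 2)/(-t^2 + 3*t + 4)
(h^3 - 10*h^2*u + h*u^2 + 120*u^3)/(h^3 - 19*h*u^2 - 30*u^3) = (h - 8*u)/(h + 2*u)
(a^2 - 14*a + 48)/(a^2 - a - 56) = (a - 6)/(a + 7)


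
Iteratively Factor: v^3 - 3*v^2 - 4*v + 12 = (v - 2)*(v^2 - v - 6) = (v - 2)*(v + 2)*(v - 3)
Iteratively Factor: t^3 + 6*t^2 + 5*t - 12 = (t + 4)*(t^2 + 2*t - 3) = (t + 3)*(t + 4)*(t - 1)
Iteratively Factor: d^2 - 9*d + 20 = (d - 4)*(d - 5)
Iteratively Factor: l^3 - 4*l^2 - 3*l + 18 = (l - 3)*(l^2 - l - 6) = (l - 3)^2*(l + 2)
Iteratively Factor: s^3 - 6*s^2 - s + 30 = (s - 3)*(s^2 - 3*s - 10) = (s - 3)*(s + 2)*(s - 5)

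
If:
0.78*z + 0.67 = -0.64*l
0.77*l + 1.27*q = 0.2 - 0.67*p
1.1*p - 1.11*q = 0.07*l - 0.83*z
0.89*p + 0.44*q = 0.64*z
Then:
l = -3.34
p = 0.37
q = 1.99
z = 1.88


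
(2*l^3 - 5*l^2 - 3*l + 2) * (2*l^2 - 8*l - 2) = 4*l^5 - 26*l^4 + 30*l^3 + 38*l^2 - 10*l - 4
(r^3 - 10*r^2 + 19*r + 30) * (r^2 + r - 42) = r^5 - 9*r^4 - 33*r^3 + 469*r^2 - 768*r - 1260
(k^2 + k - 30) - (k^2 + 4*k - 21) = -3*k - 9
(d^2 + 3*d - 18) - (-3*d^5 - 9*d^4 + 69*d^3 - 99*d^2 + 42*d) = 3*d^5 + 9*d^4 - 69*d^3 + 100*d^2 - 39*d - 18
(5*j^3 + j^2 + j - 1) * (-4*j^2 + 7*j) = -20*j^5 + 31*j^4 + 3*j^3 + 11*j^2 - 7*j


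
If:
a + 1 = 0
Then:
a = -1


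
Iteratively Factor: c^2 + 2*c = (c + 2)*(c)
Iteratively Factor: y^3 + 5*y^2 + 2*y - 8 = (y + 2)*(y^2 + 3*y - 4) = (y + 2)*(y + 4)*(y - 1)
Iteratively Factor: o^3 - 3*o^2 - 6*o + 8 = (o - 4)*(o^2 + o - 2) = (o - 4)*(o + 2)*(o - 1)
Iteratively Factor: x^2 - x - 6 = (x + 2)*(x - 3)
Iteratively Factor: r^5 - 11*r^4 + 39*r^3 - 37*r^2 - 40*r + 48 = (r - 4)*(r^4 - 7*r^3 + 11*r^2 + 7*r - 12) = (r - 4)^2*(r^3 - 3*r^2 - r + 3) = (r - 4)^2*(r - 1)*(r^2 - 2*r - 3) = (r - 4)^2*(r - 1)*(r + 1)*(r - 3)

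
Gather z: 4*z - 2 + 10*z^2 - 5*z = 10*z^2 - z - 2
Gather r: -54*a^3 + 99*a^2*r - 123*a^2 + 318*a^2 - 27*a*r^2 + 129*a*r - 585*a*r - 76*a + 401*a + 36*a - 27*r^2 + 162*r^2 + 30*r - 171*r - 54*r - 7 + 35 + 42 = -54*a^3 + 195*a^2 + 361*a + r^2*(135 - 27*a) + r*(99*a^2 - 456*a - 195) + 70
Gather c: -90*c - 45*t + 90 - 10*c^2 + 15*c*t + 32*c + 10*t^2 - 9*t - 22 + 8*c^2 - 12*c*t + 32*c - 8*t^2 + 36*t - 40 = -2*c^2 + c*(3*t - 26) + 2*t^2 - 18*t + 28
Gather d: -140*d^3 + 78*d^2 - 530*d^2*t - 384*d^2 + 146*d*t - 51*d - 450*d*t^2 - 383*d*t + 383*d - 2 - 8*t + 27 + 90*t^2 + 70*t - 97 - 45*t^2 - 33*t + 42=-140*d^3 + d^2*(-530*t - 306) + d*(-450*t^2 - 237*t + 332) + 45*t^2 + 29*t - 30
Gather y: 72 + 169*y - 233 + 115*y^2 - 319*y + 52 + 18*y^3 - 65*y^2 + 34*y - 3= 18*y^3 + 50*y^2 - 116*y - 112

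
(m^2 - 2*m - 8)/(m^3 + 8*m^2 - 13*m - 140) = (m + 2)/(m^2 + 12*m + 35)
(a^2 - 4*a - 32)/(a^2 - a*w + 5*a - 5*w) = (a^2 - 4*a - 32)/(a^2 - a*w + 5*a - 5*w)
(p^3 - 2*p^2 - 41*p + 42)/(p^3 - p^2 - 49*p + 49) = (p + 6)/(p + 7)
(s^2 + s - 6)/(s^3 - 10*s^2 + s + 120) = (s - 2)/(s^2 - 13*s + 40)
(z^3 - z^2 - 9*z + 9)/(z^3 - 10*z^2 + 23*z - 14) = (z^2 - 9)/(z^2 - 9*z + 14)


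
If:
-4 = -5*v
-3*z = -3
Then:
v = 4/5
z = 1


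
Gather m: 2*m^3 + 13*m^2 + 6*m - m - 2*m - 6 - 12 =2*m^3 + 13*m^2 + 3*m - 18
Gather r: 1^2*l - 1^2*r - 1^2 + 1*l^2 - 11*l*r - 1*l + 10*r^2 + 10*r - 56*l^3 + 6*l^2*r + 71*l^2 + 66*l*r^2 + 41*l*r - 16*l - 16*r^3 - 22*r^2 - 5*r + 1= -56*l^3 + 72*l^2 - 16*l - 16*r^3 + r^2*(66*l - 12) + r*(6*l^2 + 30*l + 4)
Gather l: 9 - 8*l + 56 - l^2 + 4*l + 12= -l^2 - 4*l + 77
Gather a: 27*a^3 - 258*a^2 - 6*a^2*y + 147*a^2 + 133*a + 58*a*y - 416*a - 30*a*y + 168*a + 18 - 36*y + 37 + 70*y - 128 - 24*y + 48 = 27*a^3 + a^2*(-6*y - 111) + a*(28*y - 115) + 10*y - 25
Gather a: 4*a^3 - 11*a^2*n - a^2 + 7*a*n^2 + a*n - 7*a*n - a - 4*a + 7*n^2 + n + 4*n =4*a^3 + a^2*(-11*n - 1) + a*(7*n^2 - 6*n - 5) + 7*n^2 + 5*n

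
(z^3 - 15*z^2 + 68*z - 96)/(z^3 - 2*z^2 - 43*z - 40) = (z^2 - 7*z + 12)/(z^2 + 6*z + 5)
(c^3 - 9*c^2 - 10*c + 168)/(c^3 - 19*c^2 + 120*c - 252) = (c + 4)/(c - 6)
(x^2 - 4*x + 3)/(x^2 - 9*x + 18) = (x - 1)/(x - 6)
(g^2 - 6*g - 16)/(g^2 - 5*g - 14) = (g - 8)/(g - 7)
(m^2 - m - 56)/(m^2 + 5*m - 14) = (m - 8)/(m - 2)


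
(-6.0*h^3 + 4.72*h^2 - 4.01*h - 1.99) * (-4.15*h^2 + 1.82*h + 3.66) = 24.9*h^5 - 30.508*h^4 + 3.2719*h^3 + 18.2355*h^2 - 18.2984*h - 7.2834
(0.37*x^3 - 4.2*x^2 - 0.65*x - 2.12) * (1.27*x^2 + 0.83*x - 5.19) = 0.4699*x^5 - 5.0269*x^4 - 6.2318*x^3 + 18.5661*x^2 + 1.6139*x + 11.0028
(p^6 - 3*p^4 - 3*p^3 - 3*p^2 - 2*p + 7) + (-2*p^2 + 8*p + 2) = p^6 - 3*p^4 - 3*p^3 - 5*p^2 + 6*p + 9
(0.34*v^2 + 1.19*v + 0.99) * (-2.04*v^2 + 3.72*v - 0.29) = -0.6936*v^4 - 1.1628*v^3 + 2.3086*v^2 + 3.3377*v - 0.2871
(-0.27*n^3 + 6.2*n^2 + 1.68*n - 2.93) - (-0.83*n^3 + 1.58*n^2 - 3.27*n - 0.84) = 0.56*n^3 + 4.62*n^2 + 4.95*n - 2.09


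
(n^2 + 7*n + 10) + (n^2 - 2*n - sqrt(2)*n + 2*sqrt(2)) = 2*n^2 - sqrt(2)*n + 5*n + 2*sqrt(2) + 10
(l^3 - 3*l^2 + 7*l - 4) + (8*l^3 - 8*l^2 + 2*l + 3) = 9*l^3 - 11*l^2 + 9*l - 1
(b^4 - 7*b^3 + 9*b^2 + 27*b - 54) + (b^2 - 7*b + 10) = b^4 - 7*b^3 + 10*b^2 + 20*b - 44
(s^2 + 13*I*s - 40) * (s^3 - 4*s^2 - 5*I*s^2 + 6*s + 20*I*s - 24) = s^5 - 4*s^4 + 8*I*s^4 + 31*s^3 - 32*I*s^3 - 124*s^2 + 278*I*s^2 - 240*s - 1112*I*s + 960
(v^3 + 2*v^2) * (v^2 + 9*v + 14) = v^5 + 11*v^4 + 32*v^3 + 28*v^2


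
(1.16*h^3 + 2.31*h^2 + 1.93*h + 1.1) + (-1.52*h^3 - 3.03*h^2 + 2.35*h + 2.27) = -0.36*h^3 - 0.72*h^2 + 4.28*h + 3.37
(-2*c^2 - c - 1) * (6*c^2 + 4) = -12*c^4 - 6*c^3 - 14*c^2 - 4*c - 4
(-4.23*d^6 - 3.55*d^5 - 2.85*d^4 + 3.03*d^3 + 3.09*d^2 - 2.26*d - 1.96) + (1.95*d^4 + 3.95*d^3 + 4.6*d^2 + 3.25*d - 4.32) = -4.23*d^6 - 3.55*d^5 - 0.9*d^4 + 6.98*d^3 + 7.69*d^2 + 0.99*d - 6.28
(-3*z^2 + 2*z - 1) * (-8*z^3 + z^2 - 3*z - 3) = 24*z^5 - 19*z^4 + 19*z^3 + 2*z^2 - 3*z + 3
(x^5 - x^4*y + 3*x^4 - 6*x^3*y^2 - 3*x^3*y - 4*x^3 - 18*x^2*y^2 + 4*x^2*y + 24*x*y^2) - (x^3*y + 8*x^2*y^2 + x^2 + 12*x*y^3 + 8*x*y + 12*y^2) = x^5 - x^4*y + 3*x^4 - 6*x^3*y^2 - 4*x^3*y - 4*x^3 - 26*x^2*y^2 + 4*x^2*y - x^2 - 12*x*y^3 + 24*x*y^2 - 8*x*y - 12*y^2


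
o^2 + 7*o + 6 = (o + 1)*(o + 6)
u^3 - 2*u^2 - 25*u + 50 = (u - 5)*(u - 2)*(u + 5)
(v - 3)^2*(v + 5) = v^3 - v^2 - 21*v + 45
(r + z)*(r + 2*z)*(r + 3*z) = r^3 + 6*r^2*z + 11*r*z^2 + 6*z^3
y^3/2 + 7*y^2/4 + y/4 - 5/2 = (y/2 + 1)*(y - 1)*(y + 5/2)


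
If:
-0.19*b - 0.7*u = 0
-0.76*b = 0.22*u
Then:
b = 0.00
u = 0.00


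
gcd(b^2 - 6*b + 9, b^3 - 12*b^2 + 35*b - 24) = b - 3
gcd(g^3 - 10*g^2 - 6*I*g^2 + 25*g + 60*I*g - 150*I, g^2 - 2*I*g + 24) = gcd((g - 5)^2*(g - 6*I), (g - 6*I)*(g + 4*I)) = g - 6*I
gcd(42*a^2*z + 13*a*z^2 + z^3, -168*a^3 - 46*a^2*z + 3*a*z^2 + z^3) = 6*a + z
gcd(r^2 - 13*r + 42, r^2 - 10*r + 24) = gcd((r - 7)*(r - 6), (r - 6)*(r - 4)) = r - 6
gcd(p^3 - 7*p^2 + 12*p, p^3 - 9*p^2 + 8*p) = p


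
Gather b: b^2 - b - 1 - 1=b^2 - b - 2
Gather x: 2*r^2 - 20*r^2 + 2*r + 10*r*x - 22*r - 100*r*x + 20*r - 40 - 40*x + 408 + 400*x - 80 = -18*r^2 + x*(360 - 90*r) + 288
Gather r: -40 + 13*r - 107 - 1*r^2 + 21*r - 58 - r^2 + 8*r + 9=-2*r^2 + 42*r - 196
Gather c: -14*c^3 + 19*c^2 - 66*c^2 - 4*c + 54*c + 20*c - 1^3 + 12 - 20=-14*c^3 - 47*c^2 + 70*c - 9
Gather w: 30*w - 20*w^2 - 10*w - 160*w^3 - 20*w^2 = -160*w^3 - 40*w^2 + 20*w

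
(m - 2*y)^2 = m^2 - 4*m*y + 4*y^2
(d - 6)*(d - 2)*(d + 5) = d^3 - 3*d^2 - 28*d + 60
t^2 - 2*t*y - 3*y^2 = (t - 3*y)*(t + y)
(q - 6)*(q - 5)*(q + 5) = q^3 - 6*q^2 - 25*q + 150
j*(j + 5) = j^2 + 5*j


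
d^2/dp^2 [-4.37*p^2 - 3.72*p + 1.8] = -8.74000000000000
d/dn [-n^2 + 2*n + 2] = 2 - 2*n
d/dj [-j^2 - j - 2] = -2*j - 1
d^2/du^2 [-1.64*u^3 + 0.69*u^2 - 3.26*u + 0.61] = 1.38 - 9.84*u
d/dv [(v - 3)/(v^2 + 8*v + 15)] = (v^2 + 8*v - 2*(v - 3)*(v + 4) + 15)/(v^2 + 8*v + 15)^2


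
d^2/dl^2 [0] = 0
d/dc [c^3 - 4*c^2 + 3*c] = 3*c^2 - 8*c + 3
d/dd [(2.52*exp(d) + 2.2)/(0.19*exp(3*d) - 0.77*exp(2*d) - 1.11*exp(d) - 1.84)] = (-0.9576*exp(3*d) + 0.6864*exp(2*d) + 3.388*exp(d) - 2.1948)*exp(d)/(0.0361*exp(6*d) - 0.2926*exp(5*d) + 0.1711*exp(4*d) + 1.0102*exp(3*d) + 4.0657*exp(2*d) + 4.0848*exp(d) + 3.3856)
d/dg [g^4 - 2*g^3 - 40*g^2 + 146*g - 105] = 4*g^3 - 6*g^2 - 80*g + 146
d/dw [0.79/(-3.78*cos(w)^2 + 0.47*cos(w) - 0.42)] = (0.3713 - 5.9724*cos(w))*sin(w)/(3.78*cos(w)^2 - 0.47*cos(w) + 0.42)^2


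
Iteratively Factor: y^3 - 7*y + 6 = (y - 2)*(y^2 + 2*y - 3) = (y - 2)*(y - 1)*(y + 3)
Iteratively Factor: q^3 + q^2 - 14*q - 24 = (q + 2)*(q^2 - q - 12) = (q + 2)*(q + 3)*(q - 4)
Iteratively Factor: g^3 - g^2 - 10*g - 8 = (g + 2)*(g^2 - 3*g - 4) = (g + 1)*(g + 2)*(g - 4)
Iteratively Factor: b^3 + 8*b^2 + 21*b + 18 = (b + 3)*(b^2 + 5*b + 6) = (b + 3)^2*(b + 2)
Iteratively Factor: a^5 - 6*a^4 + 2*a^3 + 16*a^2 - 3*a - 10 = (a + 1)*(a^4 - 7*a^3 + 9*a^2 + 7*a - 10) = (a - 1)*(a + 1)*(a^3 - 6*a^2 + 3*a + 10) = (a - 5)*(a - 1)*(a + 1)*(a^2 - a - 2) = (a - 5)*(a - 2)*(a - 1)*(a + 1)*(a + 1)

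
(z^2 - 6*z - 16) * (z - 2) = z^3 - 8*z^2 - 4*z + 32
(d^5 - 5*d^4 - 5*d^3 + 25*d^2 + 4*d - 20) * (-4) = -4*d^5 + 20*d^4 + 20*d^3 - 100*d^2 - 16*d + 80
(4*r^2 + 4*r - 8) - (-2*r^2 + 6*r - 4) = 6*r^2 - 2*r - 4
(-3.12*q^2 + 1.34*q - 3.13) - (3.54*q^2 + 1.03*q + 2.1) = -6.66*q^2 + 0.31*q - 5.23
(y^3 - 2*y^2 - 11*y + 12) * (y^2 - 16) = y^5 - 2*y^4 - 27*y^3 + 44*y^2 + 176*y - 192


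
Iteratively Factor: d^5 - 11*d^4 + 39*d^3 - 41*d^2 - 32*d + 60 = (d - 2)*(d^4 - 9*d^3 + 21*d^2 + d - 30) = (d - 2)*(d + 1)*(d^3 - 10*d^2 + 31*d - 30) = (d - 2)^2*(d + 1)*(d^2 - 8*d + 15) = (d - 3)*(d - 2)^2*(d + 1)*(d - 5)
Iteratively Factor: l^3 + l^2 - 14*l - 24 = (l + 3)*(l^2 - 2*l - 8) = (l + 2)*(l + 3)*(l - 4)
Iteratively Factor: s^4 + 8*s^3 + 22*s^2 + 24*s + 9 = (s + 3)*(s^3 + 5*s^2 + 7*s + 3) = (s + 1)*(s + 3)*(s^2 + 4*s + 3) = (s + 1)*(s + 3)^2*(s + 1)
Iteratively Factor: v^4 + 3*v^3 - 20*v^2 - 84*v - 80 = (v + 2)*(v^3 + v^2 - 22*v - 40) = (v - 5)*(v + 2)*(v^2 + 6*v + 8) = (v - 5)*(v + 2)*(v + 4)*(v + 2)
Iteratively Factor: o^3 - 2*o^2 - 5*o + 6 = (o + 2)*(o^2 - 4*o + 3) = (o - 1)*(o + 2)*(o - 3)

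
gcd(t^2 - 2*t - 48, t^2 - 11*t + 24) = t - 8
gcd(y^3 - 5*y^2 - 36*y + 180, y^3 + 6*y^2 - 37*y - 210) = y - 6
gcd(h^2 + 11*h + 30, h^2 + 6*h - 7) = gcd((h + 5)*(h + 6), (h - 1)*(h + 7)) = 1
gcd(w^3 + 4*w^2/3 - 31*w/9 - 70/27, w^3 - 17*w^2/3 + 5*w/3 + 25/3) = w - 5/3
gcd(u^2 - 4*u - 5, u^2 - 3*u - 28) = 1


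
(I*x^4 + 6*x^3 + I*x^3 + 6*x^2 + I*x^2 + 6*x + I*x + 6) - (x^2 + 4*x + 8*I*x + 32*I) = I*x^4 + 6*x^3 + I*x^3 + 5*x^2 + I*x^2 + 2*x - 7*I*x + 6 - 32*I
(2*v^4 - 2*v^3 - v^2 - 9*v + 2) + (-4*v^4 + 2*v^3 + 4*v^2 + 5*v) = -2*v^4 + 3*v^2 - 4*v + 2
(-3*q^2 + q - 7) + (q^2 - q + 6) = -2*q^2 - 1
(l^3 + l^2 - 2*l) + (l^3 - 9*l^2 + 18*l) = 2*l^3 - 8*l^2 + 16*l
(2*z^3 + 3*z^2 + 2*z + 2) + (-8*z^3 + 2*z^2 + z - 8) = -6*z^3 + 5*z^2 + 3*z - 6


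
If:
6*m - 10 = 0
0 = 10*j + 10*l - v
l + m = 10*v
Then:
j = 5/3 - 99*v/10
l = 10*v - 5/3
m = 5/3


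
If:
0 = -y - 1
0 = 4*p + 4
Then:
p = -1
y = -1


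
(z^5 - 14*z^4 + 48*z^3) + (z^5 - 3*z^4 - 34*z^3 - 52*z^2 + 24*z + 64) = 2*z^5 - 17*z^4 + 14*z^3 - 52*z^2 + 24*z + 64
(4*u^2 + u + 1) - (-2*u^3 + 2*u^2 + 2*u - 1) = 2*u^3 + 2*u^2 - u + 2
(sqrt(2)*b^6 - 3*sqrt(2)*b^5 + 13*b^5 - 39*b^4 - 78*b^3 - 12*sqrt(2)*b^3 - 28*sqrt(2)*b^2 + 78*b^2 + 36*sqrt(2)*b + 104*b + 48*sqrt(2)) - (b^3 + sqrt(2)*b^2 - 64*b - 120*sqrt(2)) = sqrt(2)*b^6 - 3*sqrt(2)*b^5 + 13*b^5 - 39*b^4 - 79*b^3 - 12*sqrt(2)*b^3 - 29*sqrt(2)*b^2 + 78*b^2 + 36*sqrt(2)*b + 168*b + 168*sqrt(2)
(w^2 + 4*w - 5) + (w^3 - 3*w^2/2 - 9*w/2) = w^3 - w^2/2 - w/2 - 5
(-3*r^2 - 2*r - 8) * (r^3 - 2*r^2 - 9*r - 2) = -3*r^5 + 4*r^4 + 23*r^3 + 40*r^2 + 76*r + 16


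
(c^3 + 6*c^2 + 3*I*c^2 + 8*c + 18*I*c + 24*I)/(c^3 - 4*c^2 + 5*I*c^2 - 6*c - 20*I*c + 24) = (c^2 + 6*c + 8)/(c^2 + 2*c*(-2 + I) - 8*I)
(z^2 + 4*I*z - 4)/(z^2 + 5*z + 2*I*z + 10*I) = (z + 2*I)/(z + 5)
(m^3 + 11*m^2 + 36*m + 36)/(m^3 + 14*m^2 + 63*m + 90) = (m + 2)/(m + 5)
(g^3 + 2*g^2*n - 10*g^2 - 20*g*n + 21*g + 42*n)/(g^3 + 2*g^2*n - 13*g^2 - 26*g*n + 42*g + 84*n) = (g - 3)/(g - 6)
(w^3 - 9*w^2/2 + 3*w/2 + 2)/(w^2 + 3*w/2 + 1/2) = (w^2 - 5*w + 4)/(w + 1)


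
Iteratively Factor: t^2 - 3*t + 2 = (t - 1)*(t - 2)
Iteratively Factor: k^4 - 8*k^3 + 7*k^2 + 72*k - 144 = (k - 4)*(k^3 - 4*k^2 - 9*k + 36) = (k - 4)*(k - 3)*(k^2 - k - 12) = (k - 4)^2*(k - 3)*(k + 3)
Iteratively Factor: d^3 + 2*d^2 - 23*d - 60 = (d + 3)*(d^2 - d - 20) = (d - 5)*(d + 3)*(d + 4)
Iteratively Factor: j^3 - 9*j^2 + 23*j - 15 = (j - 1)*(j^2 - 8*j + 15) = (j - 3)*(j - 1)*(j - 5)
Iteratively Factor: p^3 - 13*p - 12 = (p - 4)*(p^2 + 4*p + 3) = (p - 4)*(p + 1)*(p + 3)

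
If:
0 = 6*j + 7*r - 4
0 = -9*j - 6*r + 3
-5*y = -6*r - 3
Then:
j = -1/9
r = 2/3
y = 7/5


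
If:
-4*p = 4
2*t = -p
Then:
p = -1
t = 1/2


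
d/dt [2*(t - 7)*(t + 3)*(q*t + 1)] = 6*q*t^2 - 16*q*t - 42*q + 4*t - 8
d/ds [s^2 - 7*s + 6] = 2*s - 7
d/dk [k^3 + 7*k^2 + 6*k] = 3*k^2 + 14*k + 6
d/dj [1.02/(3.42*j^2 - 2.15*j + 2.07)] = (2.193 - 6.9768*j)/(3.42*j^2 - 2.15*j + 2.07)^2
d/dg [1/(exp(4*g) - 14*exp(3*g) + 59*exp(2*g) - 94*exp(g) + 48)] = (-4*exp(3*g) + 42*exp(2*g) - 118*exp(g) + 94)*exp(g)/(exp(4*g) - 14*exp(3*g) + 59*exp(2*g) - 94*exp(g) + 48)^2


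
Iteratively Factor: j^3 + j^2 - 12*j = (j)*(j^2 + j - 12) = j*(j + 4)*(j - 3)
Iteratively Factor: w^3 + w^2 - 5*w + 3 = (w + 3)*(w^2 - 2*w + 1) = (w - 1)*(w + 3)*(w - 1)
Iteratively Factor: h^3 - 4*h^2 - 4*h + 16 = (h - 4)*(h^2 - 4) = (h - 4)*(h + 2)*(h - 2)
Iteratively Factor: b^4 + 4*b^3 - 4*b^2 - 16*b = (b)*(b^3 + 4*b^2 - 4*b - 16) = b*(b + 2)*(b^2 + 2*b - 8) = b*(b - 2)*(b + 2)*(b + 4)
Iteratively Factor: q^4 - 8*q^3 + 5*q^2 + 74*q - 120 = (q + 3)*(q^3 - 11*q^2 + 38*q - 40) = (q - 4)*(q + 3)*(q^2 - 7*q + 10) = (q - 5)*(q - 4)*(q + 3)*(q - 2)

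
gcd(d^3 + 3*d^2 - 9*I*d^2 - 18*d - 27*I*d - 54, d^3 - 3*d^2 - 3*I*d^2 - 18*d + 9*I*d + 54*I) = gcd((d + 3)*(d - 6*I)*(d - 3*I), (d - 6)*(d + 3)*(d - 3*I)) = d^2 + d*(3 - 3*I) - 9*I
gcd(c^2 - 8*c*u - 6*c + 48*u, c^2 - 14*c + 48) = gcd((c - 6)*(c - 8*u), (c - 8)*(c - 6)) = c - 6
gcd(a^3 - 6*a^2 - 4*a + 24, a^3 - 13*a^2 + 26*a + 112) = a + 2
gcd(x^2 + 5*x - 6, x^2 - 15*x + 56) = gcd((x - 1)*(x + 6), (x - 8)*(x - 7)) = 1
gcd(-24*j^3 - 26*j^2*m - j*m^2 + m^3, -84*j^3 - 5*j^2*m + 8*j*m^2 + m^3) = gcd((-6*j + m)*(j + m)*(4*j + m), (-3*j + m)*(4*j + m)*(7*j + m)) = 4*j + m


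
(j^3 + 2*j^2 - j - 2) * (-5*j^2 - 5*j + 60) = -5*j^5 - 15*j^4 + 55*j^3 + 135*j^2 - 50*j - 120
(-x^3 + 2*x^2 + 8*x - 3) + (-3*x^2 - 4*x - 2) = -x^3 - x^2 + 4*x - 5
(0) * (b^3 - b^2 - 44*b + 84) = 0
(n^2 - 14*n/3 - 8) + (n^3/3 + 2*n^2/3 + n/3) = n^3/3 + 5*n^2/3 - 13*n/3 - 8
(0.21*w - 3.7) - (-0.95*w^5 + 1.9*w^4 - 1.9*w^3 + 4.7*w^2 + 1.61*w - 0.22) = 0.95*w^5 - 1.9*w^4 + 1.9*w^3 - 4.7*w^2 - 1.4*w - 3.48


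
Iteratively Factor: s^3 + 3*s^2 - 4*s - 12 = (s - 2)*(s^2 + 5*s + 6) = (s - 2)*(s + 2)*(s + 3)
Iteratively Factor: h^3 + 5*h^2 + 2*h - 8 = (h + 2)*(h^2 + 3*h - 4) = (h - 1)*(h + 2)*(h + 4)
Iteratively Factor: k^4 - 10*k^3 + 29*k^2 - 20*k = (k - 1)*(k^3 - 9*k^2 + 20*k) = (k - 5)*(k - 1)*(k^2 - 4*k) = k*(k - 5)*(k - 1)*(k - 4)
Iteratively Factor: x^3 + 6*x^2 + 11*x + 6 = (x + 2)*(x^2 + 4*x + 3) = (x + 2)*(x + 3)*(x + 1)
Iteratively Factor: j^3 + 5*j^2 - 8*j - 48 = (j + 4)*(j^2 + j - 12) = (j + 4)^2*(j - 3)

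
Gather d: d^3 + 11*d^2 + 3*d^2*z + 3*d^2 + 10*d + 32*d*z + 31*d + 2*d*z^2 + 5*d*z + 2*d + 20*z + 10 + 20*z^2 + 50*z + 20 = d^3 + d^2*(3*z + 14) + d*(2*z^2 + 37*z + 43) + 20*z^2 + 70*z + 30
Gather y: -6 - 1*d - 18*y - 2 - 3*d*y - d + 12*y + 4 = -2*d + y*(-3*d - 6) - 4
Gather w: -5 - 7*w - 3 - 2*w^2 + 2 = -2*w^2 - 7*w - 6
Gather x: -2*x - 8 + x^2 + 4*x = x^2 + 2*x - 8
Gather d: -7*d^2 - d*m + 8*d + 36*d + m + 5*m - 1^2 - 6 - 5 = -7*d^2 + d*(44 - m) + 6*m - 12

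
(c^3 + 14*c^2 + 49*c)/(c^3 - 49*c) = (c + 7)/(c - 7)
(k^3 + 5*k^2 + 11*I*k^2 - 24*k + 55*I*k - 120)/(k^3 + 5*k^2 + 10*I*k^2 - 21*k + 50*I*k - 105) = (k + 8*I)/(k + 7*I)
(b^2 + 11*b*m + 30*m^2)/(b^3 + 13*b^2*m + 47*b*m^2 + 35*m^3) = (b + 6*m)/(b^2 + 8*b*m + 7*m^2)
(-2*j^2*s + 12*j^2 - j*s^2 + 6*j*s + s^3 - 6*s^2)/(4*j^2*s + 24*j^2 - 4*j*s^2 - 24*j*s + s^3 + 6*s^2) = (j*s - 6*j + s^2 - 6*s)/(-2*j*s - 12*j + s^2 + 6*s)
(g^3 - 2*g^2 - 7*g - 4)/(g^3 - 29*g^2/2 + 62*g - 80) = 2*(g^2 + 2*g + 1)/(2*g^2 - 21*g + 40)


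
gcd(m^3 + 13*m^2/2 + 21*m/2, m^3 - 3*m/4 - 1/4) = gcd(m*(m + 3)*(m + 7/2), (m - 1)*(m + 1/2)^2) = 1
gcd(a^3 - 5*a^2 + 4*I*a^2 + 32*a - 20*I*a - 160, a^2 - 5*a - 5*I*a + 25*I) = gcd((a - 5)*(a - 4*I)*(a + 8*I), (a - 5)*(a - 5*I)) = a - 5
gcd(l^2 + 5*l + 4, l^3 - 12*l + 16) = l + 4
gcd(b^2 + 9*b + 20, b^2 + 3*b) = 1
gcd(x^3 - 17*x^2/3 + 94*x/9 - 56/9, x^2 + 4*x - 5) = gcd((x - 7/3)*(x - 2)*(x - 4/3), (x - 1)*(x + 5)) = 1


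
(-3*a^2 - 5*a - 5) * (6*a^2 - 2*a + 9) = -18*a^4 - 24*a^3 - 47*a^2 - 35*a - 45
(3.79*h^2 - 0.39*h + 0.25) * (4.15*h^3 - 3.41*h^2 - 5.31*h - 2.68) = 15.7285*h^5 - 14.5424*h^4 - 17.7575*h^3 - 8.9388*h^2 - 0.2823*h - 0.67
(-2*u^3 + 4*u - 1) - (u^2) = -2*u^3 - u^2 + 4*u - 1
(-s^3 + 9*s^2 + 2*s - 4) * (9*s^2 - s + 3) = -9*s^5 + 82*s^4 + 6*s^3 - 11*s^2 + 10*s - 12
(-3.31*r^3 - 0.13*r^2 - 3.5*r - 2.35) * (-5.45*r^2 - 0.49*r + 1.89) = 18.0395*r^5 + 2.3304*r^4 + 12.8828*r^3 + 14.2768*r^2 - 5.4635*r - 4.4415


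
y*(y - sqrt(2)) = y^2 - sqrt(2)*y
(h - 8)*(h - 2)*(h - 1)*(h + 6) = h^4 - 5*h^3 - 40*h^2 + 140*h - 96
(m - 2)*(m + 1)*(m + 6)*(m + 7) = m^4 + 12*m^3 + 27*m^2 - 68*m - 84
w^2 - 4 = (w - 2)*(w + 2)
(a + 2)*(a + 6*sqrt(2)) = a^2 + 2*a + 6*sqrt(2)*a + 12*sqrt(2)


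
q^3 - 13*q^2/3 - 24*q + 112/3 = (q - 7)*(q - 4/3)*(q + 4)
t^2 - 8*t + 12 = (t - 6)*(t - 2)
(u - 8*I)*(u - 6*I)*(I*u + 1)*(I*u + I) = -u^4 - u^3 + 15*I*u^3 + 62*u^2 + 15*I*u^2 + 62*u - 48*I*u - 48*I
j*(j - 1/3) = j^2 - j/3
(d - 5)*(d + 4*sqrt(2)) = d^2 - 5*d + 4*sqrt(2)*d - 20*sqrt(2)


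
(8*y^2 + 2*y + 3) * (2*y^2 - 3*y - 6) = 16*y^4 - 20*y^3 - 48*y^2 - 21*y - 18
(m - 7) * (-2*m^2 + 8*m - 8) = -2*m^3 + 22*m^2 - 64*m + 56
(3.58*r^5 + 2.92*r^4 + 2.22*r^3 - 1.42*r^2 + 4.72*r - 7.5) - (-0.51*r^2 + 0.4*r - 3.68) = 3.58*r^5 + 2.92*r^4 + 2.22*r^3 - 0.91*r^2 + 4.32*r - 3.82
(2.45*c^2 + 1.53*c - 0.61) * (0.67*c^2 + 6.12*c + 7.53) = 1.6415*c^4 + 16.0191*c^3 + 27.4034*c^2 + 7.7877*c - 4.5933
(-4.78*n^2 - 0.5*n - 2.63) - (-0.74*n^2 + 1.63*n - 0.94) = -4.04*n^2 - 2.13*n - 1.69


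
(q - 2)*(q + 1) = q^2 - q - 2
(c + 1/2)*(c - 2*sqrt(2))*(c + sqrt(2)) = c^3 - sqrt(2)*c^2 + c^2/2 - 4*c - sqrt(2)*c/2 - 2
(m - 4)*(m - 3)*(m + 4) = m^3 - 3*m^2 - 16*m + 48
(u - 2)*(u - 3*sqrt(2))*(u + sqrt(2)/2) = u^3 - 5*sqrt(2)*u^2/2 - 2*u^2 - 3*u + 5*sqrt(2)*u + 6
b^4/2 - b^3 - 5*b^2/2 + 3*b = b*(b/2 + 1)*(b - 3)*(b - 1)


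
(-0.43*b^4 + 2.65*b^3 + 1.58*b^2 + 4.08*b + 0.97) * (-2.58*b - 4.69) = 1.1094*b^5 - 4.8203*b^4 - 16.5049*b^3 - 17.9366*b^2 - 21.6378*b - 4.5493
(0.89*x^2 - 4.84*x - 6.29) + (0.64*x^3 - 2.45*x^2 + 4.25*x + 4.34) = 0.64*x^3 - 1.56*x^2 - 0.59*x - 1.95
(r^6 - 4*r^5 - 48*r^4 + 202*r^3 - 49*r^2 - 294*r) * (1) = r^6 - 4*r^5 - 48*r^4 + 202*r^3 - 49*r^2 - 294*r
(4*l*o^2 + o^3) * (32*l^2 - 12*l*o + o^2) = 128*l^3*o^2 - 16*l^2*o^3 - 8*l*o^4 + o^5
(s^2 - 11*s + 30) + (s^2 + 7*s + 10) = 2*s^2 - 4*s + 40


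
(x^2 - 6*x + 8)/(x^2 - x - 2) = (x - 4)/(x + 1)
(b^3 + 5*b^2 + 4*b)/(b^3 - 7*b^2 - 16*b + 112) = b*(b + 1)/(b^2 - 11*b + 28)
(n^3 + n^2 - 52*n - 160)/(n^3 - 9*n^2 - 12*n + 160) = (n + 5)/(n - 5)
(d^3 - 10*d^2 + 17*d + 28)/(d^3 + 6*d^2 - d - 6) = (d^2 - 11*d + 28)/(d^2 + 5*d - 6)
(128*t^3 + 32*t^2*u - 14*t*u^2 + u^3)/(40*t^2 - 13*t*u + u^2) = (16*t^2 + 6*t*u - u^2)/(5*t - u)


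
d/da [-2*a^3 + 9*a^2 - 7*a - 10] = -6*a^2 + 18*a - 7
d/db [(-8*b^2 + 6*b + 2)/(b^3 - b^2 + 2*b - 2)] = 4*(2*b^2 + b - 4)/(b^4 + 4*b^2 + 4)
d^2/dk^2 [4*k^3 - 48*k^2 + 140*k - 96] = 24*k - 96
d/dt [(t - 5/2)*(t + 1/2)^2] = 3*t^2 - 3*t - 9/4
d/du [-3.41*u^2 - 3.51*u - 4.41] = -6.82*u - 3.51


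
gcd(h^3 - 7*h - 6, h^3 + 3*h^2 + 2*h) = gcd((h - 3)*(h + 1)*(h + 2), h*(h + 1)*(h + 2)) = h^2 + 3*h + 2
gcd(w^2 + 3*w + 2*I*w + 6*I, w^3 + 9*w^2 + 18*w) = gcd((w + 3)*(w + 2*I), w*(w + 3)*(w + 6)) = w + 3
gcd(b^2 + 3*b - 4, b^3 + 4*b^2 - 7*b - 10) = 1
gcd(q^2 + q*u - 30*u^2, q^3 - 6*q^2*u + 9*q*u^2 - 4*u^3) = 1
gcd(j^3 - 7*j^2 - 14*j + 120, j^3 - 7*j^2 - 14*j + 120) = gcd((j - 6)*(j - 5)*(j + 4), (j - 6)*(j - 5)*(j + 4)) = j^3 - 7*j^2 - 14*j + 120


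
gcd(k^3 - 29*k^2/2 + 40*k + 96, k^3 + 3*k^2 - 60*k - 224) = k - 8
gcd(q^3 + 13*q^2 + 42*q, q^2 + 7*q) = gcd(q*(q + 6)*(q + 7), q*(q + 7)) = q^2 + 7*q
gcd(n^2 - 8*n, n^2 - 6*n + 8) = 1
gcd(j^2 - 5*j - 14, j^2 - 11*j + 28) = j - 7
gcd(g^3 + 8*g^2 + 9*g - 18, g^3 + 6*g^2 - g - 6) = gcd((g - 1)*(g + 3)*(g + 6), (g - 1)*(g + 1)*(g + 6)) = g^2 + 5*g - 6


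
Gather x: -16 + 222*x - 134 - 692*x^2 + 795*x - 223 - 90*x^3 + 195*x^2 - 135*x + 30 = -90*x^3 - 497*x^2 + 882*x - 343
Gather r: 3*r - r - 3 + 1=2*r - 2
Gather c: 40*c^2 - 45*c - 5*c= 40*c^2 - 50*c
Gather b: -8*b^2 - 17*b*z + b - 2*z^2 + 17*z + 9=-8*b^2 + b*(1 - 17*z) - 2*z^2 + 17*z + 9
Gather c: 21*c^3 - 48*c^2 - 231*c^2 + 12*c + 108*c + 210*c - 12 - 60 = 21*c^3 - 279*c^2 + 330*c - 72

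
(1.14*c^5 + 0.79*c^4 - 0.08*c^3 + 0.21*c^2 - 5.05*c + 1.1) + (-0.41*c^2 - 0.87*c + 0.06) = 1.14*c^5 + 0.79*c^4 - 0.08*c^3 - 0.2*c^2 - 5.92*c + 1.16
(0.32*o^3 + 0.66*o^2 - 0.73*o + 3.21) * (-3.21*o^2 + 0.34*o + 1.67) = -1.0272*o^5 - 2.0098*o^4 + 3.1021*o^3 - 9.4501*o^2 - 0.1277*o + 5.3607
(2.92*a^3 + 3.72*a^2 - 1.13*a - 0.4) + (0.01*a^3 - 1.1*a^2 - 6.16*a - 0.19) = 2.93*a^3 + 2.62*a^2 - 7.29*a - 0.59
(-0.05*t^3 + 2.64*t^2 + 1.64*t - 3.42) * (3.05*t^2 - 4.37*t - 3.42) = -0.1525*t^5 + 8.2705*t^4 - 6.3638*t^3 - 26.6266*t^2 + 9.3366*t + 11.6964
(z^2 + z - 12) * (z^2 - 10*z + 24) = z^4 - 9*z^3 + 2*z^2 + 144*z - 288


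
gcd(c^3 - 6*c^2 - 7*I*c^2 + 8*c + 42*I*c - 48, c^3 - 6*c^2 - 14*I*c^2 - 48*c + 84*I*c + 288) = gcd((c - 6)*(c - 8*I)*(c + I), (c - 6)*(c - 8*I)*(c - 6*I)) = c^2 + c*(-6 - 8*I) + 48*I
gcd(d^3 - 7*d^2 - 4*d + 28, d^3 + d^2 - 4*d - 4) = d^2 - 4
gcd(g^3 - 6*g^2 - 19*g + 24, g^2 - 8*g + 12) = 1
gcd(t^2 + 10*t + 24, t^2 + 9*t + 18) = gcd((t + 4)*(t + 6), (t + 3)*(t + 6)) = t + 6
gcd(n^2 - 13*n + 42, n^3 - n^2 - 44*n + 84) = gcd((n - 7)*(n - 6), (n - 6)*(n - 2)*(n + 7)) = n - 6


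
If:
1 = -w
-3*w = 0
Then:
No Solution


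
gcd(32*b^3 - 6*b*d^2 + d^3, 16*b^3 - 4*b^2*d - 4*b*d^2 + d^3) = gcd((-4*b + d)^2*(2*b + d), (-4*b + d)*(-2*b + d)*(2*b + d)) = 8*b^2 + 2*b*d - d^2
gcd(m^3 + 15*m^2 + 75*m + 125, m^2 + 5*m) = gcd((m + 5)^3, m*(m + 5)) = m + 5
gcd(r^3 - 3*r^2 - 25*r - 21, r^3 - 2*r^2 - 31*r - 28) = r^2 - 6*r - 7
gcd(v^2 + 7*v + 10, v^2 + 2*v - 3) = 1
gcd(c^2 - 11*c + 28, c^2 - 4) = 1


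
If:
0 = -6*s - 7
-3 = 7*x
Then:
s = -7/6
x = -3/7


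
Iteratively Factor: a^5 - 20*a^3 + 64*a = (a + 2)*(a^4 - 2*a^3 - 16*a^2 + 32*a) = (a + 2)*(a + 4)*(a^3 - 6*a^2 + 8*a) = a*(a + 2)*(a + 4)*(a^2 - 6*a + 8) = a*(a - 4)*(a + 2)*(a + 4)*(a - 2)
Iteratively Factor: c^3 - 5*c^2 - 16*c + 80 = (c - 4)*(c^2 - c - 20) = (c - 5)*(c - 4)*(c + 4)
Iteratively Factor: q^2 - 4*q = (q - 4)*(q)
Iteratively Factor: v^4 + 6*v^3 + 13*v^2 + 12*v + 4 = (v + 1)*(v^3 + 5*v^2 + 8*v + 4) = (v + 1)^2*(v^2 + 4*v + 4) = (v + 1)^2*(v + 2)*(v + 2)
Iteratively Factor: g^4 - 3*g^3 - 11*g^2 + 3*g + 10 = (g - 1)*(g^3 - 2*g^2 - 13*g - 10) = (g - 1)*(g + 1)*(g^2 - 3*g - 10) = (g - 5)*(g - 1)*(g + 1)*(g + 2)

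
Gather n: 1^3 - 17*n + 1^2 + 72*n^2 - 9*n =72*n^2 - 26*n + 2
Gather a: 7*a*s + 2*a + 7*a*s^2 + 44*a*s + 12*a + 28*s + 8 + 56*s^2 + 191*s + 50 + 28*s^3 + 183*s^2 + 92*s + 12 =a*(7*s^2 + 51*s + 14) + 28*s^3 + 239*s^2 + 311*s + 70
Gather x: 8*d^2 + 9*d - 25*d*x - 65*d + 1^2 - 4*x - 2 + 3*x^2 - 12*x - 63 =8*d^2 - 56*d + 3*x^2 + x*(-25*d - 16) - 64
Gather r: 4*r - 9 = 4*r - 9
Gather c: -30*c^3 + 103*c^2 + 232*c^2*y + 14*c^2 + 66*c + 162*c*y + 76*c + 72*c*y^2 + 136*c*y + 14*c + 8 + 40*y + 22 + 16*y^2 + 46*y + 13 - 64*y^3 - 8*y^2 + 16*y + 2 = -30*c^3 + c^2*(232*y + 117) + c*(72*y^2 + 298*y + 156) - 64*y^3 + 8*y^2 + 102*y + 45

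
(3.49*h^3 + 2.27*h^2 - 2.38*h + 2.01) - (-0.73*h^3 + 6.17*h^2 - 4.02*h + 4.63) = 4.22*h^3 - 3.9*h^2 + 1.64*h - 2.62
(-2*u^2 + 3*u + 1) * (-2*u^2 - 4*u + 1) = 4*u^4 + 2*u^3 - 16*u^2 - u + 1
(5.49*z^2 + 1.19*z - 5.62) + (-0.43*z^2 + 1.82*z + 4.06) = 5.06*z^2 + 3.01*z - 1.56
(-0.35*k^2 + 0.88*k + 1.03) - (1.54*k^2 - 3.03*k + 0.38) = -1.89*k^2 + 3.91*k + 0.65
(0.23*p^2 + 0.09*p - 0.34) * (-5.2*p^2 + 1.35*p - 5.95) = -1.196*p^4 - 0.1575*p^3 + 0.521*p^2 - 0.9945*p + 2.023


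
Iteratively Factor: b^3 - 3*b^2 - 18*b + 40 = (b - 2)*(b^2 - b - 20) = (b - 5)*(b - 2)*(b + 4)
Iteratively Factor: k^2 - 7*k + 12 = (k - 3)*(k - 4)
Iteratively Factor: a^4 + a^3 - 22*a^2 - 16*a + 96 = (a + 4)*(a^3 - 3*a^2 - 10*a + 24) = (a - 4)*(a + 4)*(a^2 + a - 6) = (a - 4)*(a - 2)*(a + 4)*(a + 3)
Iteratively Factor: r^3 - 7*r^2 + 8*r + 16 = (r - 4)*(r^2 - 3*r - 4) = (r - 4)*(r + 1)*(r - 4)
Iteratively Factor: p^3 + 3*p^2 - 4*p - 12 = (p + 3)*(p^2 - 4) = (p - 2)*(p + 3)*(p + 2)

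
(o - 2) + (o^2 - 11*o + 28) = o^2 - 10*o + 26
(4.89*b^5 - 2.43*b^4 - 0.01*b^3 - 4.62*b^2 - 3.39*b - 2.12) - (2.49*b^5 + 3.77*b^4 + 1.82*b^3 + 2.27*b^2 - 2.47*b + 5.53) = 2.4*b^5 - 6.2*b^4 - 1.83*b^3 - 6.89*b^2 - 0.92*b - 7.65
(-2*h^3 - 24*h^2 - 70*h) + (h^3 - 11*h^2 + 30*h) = -h^3 - 35*h^2 - 40*h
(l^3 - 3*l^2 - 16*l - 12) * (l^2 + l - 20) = l^5 - 2*l^4 - 39*l^3 + 32*l^2 + 308*l + 240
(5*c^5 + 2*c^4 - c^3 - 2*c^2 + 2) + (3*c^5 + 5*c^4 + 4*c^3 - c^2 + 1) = 8*c^5 + 7*c^4 + 3*c^3 - 3*c^2 + 3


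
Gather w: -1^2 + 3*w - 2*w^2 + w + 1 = -2*w^2 + 4*w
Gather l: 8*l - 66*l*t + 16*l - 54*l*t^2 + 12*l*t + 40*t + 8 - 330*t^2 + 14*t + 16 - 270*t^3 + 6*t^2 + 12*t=l*(-54*t^2 - 54*t + 24) - 270*t^3 - 324*t^2 + 66*t + 24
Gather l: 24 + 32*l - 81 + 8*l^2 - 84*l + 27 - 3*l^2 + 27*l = 5*l^2 - 25*l - 30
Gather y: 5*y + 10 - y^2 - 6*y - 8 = -y^2 - y + 2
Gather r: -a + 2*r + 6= -a + 2*r + 6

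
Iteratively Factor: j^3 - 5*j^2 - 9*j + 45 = (j - 5)*(j^2 - 9) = (j - 5)*(j - 3)*(j + 3)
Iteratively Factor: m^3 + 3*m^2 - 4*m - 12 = (m + 2)*(m^2 + m - 6) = (m + 2)*(m + 3)*(m - 2)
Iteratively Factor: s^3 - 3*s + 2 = (s - 1)*(s^2 + s - 2) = (s - 1)*(s + 2)*(s - 1)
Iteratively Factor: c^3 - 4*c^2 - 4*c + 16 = (c - 2)*(c^2 - 2*c - 8) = (c - 2)*(c + 2)*(c - 4)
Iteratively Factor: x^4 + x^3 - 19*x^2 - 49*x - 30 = (x - 5)*(x^3 + 6*x^2 + 11*x + 6) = (x - 5)*(x + 1)*(x^2 + 5*x + 6) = (x - 5)*(x + 1)*(x + 3)*(x + 2)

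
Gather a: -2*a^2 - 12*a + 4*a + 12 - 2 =-2*a^2 - 8*a + 10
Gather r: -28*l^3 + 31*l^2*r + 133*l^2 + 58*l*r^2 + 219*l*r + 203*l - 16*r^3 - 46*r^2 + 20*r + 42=-28*l^3 + 133*l^2 + 203*l - 16*r^3 + r^2*(58*l - 46) + r*(31*l^2 + 219*l + 20) + 42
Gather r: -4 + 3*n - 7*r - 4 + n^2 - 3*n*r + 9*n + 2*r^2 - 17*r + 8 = n^2 + 12*n + 2*r^2 + r*(-3*n - 24)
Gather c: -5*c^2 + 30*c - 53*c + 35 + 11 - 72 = -5*c^2 - 23*c - 26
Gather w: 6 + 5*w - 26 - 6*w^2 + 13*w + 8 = -6*w^2 + 18*w - 12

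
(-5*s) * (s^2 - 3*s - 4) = -5*s^3 + 15*s^2 + 20*s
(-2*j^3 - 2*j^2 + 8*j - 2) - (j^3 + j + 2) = -3*j^3 - 2*j^2 + 7*j - 4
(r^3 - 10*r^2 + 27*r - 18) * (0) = 0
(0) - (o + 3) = -o - 3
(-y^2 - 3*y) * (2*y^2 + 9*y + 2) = -2*y^4 - 15*y^3 - 29*y^2 - 6*y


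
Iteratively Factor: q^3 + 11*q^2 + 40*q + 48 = (q + 3)*(q^2 + 8*q + 16) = (q + 3)*(q + 4)*(q + 4)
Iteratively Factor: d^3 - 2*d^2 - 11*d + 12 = (d - 4)*(d^2 + 2*d - 3) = (d - 4)*(d + 3)*(d - 1)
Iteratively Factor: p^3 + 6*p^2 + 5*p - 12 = (p + 3)*(p^2 + 3*p - 4) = (p - 1)*(p + 3)*(p + 4)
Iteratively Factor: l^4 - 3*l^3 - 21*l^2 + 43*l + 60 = (l + 1)*(l^3 - 4*l^2 - 17*l + 60) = (l - 5)*(l + 1)*(l^2 + l - 12) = (l - 5)*(l - 3)*(l + 1)*(l + 4)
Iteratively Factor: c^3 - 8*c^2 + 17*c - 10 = (c - 2)*(c^2 - 6*c + 5) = (c - 2)*(c - 1)*(c - 5)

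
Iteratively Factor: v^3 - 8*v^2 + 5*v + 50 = (v + 2)*(v^2 - 10*v + 25) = (v - 5)*(v + 2)*(v - 5)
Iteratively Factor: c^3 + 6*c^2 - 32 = (c + 4)*(c^2 + 2*c - 8) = (c + 4)^2*(c - 2)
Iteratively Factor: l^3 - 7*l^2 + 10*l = (l - 5)*(l^2 - 2*l) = l*(l - 5)*(l - 2)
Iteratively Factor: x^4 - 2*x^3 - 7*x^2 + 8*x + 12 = (x + 1)*(x^3 - 3*x^2 - 4*x + 12) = (x + 1)*(x + 2)*(x^2 - 5*x + 6) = (x - 2)*(x + 1)*(x + 2)*(x - 3)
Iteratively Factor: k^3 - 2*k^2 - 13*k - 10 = (k + 1)*(k^2 - 3*k - 10) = (k - 5)*(k + 1)*(k + 2)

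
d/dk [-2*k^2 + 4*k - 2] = 4 - 4*k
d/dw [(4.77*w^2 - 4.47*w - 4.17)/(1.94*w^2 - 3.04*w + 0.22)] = (-5.829*w^2 + 18.2784*w - 13.6602)/(3.7636*w^4 - 11.7952*w^3 + 10.0952*w^2 - 1.3376*w + 0.0484)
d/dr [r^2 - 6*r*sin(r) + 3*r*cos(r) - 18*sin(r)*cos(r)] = -3*r*sin(r) - 6*r*cos(r) + 2*r - 6*sin(r) + 3*cos(r) - 18*cos(2*r)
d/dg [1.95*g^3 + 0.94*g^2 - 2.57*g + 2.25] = 5.85*g^2 + 1.88*g - 2.57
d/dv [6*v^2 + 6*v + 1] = 12*v + 6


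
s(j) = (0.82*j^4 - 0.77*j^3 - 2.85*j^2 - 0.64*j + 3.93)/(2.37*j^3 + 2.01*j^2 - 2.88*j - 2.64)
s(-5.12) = -2.37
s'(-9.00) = 0.35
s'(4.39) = 0.36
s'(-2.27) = -0.10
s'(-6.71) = 0.35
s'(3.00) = 0.39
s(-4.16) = -2.04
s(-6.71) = -2.92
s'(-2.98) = 0.25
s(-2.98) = -1.68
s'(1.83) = 0.46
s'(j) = (-7.11*j^2 - 4.02*j + 2.88)*(0.82*j^4 - 0.77*j^3 - 2.85*j^2 - 0.64*j + 3.93)/(2.37*j^3 + 2.01*j^2 - 2.88*j - 2.64)^2 + (3.28*j^3 - 2.31*j^2 - 5.7*j - 0.64)/(2.37*j^3 + 2.01*j^2 - 2.88*j - 2.64)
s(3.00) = 0.31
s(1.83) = -0.17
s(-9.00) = -3.71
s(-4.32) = -2.10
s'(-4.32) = 0.33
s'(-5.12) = 0.34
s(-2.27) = -1.59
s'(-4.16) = 0.33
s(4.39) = 0.83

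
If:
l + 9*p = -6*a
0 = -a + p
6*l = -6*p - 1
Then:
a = 1/84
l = -5/28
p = 1/84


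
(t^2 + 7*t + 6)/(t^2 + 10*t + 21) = (t^2 + 7*t + 6)/(t^2 + 10*t + 21)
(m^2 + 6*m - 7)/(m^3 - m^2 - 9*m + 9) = (m + 7)/(m^2 - 9)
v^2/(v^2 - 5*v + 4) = v^2/(v^2 - 5*v + 4)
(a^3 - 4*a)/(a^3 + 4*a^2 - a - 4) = a*(a^2 - 4)/(a^3 + 4*a^2 - a - 4)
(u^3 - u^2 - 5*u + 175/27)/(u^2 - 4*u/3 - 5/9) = (9*u^2 + 6*u - 35)/(3*(3*u + 1))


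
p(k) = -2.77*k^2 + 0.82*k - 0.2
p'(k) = 0.82 - 5.54*k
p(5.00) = -65.35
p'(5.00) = -26.88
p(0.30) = -0.20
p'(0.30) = -0.84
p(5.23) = -71.68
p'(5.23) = -28.15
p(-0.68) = -2.04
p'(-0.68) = 4.59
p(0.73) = -1.08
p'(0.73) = -3.22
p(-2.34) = -17.29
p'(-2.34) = 13.78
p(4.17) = -44.95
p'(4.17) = -22.28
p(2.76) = -19.04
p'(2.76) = -14.47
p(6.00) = -95.00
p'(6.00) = -32.42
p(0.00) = -0.20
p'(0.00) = 0.82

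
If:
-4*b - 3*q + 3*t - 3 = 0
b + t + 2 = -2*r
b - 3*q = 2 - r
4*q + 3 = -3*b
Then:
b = 21/59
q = -60/59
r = -83/59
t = 27/59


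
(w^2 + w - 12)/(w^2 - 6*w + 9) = (w + 4)/(w - 3)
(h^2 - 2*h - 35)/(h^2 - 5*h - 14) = (h + 5)/(h + 2)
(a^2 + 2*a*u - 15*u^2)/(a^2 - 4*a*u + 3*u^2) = (-a - 5*u)/(-a + u)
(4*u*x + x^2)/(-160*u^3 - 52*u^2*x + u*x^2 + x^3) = x/(-40*u^2 - 3*u*x + x^2)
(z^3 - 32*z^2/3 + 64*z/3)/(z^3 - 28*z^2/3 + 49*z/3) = (3*z^2 - 32*z + 64)/(3*z^2 - 28*z + 49)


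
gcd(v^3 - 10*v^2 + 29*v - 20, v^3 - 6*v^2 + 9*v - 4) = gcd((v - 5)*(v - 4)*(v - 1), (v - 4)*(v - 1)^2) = v^2 - 5*v + 4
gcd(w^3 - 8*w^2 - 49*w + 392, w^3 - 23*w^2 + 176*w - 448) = w^2 - 15*w + 56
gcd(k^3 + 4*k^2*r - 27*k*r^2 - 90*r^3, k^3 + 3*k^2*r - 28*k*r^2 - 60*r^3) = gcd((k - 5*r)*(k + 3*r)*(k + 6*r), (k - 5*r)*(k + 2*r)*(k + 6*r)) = -k^2 - k*r + 30*r^2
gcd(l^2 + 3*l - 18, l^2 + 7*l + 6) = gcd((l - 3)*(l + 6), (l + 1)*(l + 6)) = l + 6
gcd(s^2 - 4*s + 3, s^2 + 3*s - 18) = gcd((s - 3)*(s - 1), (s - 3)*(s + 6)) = s - 3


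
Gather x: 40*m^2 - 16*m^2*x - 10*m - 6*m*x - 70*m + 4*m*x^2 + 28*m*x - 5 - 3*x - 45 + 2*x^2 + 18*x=40*m^2 - 80*m + x^2*(4*m + 2) + x*(-16*m^2 + 22*m + 15) - 50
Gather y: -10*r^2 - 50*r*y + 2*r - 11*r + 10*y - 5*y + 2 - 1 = -10*r^2 - 9*r + y*(5 - 50*r) + 1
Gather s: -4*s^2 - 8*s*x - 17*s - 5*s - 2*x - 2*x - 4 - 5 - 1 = -4*s^2 + s*(-8*x - 22) - 4*x - 10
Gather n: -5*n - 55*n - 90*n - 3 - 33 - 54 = -150*n - 90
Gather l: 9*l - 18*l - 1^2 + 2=1 - 9*l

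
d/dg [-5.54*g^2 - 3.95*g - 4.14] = -11.08*g - 3.95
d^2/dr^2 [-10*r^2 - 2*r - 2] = -20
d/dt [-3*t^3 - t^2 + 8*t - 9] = -9*t^2 - 2*t + 8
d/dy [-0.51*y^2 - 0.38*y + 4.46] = -1.02*y - 0.38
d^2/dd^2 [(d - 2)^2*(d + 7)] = 6*d + 6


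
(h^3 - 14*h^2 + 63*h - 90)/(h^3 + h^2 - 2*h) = (h^3 - 14*h^2 + 63*h - 90)/(h*(h^2 + h - 2))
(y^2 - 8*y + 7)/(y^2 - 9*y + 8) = (y - 7)/(y - 8)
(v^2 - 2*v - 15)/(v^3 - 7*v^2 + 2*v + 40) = (v + 3)/(v^2 - 2*v - 8)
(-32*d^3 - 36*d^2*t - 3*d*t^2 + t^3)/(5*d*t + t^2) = (-32*d^3 - 36*d^2*t - 3*d*t^2 + t^3)/(t*(5*d + t))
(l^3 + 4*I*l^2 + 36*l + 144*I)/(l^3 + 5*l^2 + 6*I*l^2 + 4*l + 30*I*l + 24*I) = (l^2 - 2*I*l + 24)/(l^2 + 5*l + 4)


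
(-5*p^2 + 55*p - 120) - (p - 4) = -5*p^2 + 54*p - 116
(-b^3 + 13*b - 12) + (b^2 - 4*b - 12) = -b^3 + b^2 + 9*b - 24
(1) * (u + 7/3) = u + 7/3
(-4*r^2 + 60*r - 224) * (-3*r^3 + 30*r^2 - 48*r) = 12*r^5 - 300*r^4 + 2664*r^3 - 9600*r^2 + 10752*r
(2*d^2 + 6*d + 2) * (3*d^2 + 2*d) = 6*d^4 + 22*d^3 + 18*d^2 + 4*d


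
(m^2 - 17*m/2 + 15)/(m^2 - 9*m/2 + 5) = (m - 6)/(m - 2)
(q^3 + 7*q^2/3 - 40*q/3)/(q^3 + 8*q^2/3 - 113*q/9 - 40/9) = 3*q/(3*q + 1)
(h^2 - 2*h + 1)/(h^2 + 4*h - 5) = (h - 1)/(h + 5)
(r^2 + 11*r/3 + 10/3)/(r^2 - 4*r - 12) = (r + 5/3)/(r - 6)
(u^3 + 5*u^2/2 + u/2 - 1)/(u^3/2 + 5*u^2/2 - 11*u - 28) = (2*u^2 + u - 1)/(u^2 + 3*u - 28)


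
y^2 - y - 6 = (y - 3)*(y + 2)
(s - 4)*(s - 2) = s^2 - 6*s + 8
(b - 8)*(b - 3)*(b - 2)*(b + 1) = b^4 - 12*b^3 + 33*b^2 - 2*b - 48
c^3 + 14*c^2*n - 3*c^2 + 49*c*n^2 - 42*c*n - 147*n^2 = (c - 3)*(c + 7*n)^2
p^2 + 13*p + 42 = (p + 6)*(p + 7)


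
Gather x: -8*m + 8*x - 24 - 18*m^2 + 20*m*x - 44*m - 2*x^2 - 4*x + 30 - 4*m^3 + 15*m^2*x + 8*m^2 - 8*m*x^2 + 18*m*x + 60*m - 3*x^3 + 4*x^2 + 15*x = -4*m^3 - 10*m^2 + 8*m - 3*x^3 + x^2*(2 - 8*m) + x*(15*m^2 + 38*m + 19) + 6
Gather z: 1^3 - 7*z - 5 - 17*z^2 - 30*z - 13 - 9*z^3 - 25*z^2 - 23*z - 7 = -9*z^3 - 42*z^2 - 60*z - 24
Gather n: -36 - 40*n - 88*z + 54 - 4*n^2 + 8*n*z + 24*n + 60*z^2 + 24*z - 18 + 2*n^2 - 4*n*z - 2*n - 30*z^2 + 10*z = -2*n^2 + n*(4*z - 18) + 30*z^2 - 54*z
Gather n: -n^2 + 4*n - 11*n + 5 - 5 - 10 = -n^2 - 7*n - 10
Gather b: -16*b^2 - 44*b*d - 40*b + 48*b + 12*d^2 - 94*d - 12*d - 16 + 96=-16*b^2 + b*(8 - 44*d) + 12*d^2 - 106*d + 80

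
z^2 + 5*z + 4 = (z + 1)*(z + 4)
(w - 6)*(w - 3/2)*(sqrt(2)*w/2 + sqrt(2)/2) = sqrt(2)*w^3/2 - 13*sqrt(2)*w^2/4 + 3*sqrt(2)*w/4 + 9*sqrt(2)/2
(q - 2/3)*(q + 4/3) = q^2 + 2*q/3 - 8/9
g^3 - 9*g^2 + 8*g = g*(g - 8)*(g - 1)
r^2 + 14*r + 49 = (r + 7)^2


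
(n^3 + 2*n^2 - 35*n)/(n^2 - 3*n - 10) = n*(n + 7)/(n + 2)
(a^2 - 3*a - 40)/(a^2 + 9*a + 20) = (a - 8)/(a + 4)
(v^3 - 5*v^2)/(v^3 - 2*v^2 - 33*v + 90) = v^2/(v^2 + 3*v - 18)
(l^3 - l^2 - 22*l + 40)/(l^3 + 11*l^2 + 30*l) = (l^2 - 6*l + 8)/(l*(l + 6))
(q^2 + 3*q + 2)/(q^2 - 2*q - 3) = (q + 2)/(q - 3)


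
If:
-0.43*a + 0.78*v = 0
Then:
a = 1.81395348837209*v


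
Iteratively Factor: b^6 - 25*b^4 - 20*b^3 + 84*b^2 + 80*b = (b + 4)*(b^5 - 4*b^4 - 9*b^3 + 16*b^2 + 20*b) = (b - 2)*(b + 4)*(b^4 - 2*b^3 - 13*b^2 - 10*b) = b*(b - 2)*(b + 4)*(b^3 - 2*b^2 - 13*b - 10) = b*(b - 2)*(b + 2)*(b + 4)*(b^2 - 4*b - 5) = b*(b - 2)*(b + 1)*(b + 2)*(b + 4)*(b - 5)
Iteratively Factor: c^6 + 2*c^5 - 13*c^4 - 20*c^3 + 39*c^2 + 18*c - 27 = (c - 3)*(c^5 + 5*c^4 + 2*c^3 - 14*c^2 - 3*c + 9) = (c - 3)*(c + 3)*(c^4 + 2*c^3 - 4*c^2 - 2*c + 3) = (c - 3)*(c + 3)^2*(c^3 - c^2 - c + 1) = (c - 3)*(c + 1)*(c + 3)^2*(c^2 - 2*c + 1) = (c - 3)*(c - 1)*(c + 1)*(c + 3)^2*(c - 1)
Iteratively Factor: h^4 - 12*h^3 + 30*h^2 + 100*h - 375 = (h - 5)*(h^3 - 7*h^2 - 5*h + 75) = (h - 5)*(h + 3)*(h^2 - 10*h + 25) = (h - 5)^2*(h + 3)*(h - 5)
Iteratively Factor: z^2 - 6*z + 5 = (z - 5)*(z - 1)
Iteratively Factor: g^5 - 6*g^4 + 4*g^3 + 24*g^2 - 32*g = (g - 4)*(g^4 - 2*g^3 - 4*g^2 + 8*g) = (g - 4)*(g + 2)*(g^3 - 4*g^2 + 4*g) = g*(g - 4)*(g + 2)*(g^2 - 4*g + 4) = g*(g - 4)*(g - 2)*(g + 2)*(g - 2)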